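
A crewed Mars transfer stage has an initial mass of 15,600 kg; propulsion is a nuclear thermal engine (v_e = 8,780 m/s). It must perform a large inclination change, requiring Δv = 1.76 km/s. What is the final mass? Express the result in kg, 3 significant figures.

final mass ≈ 12800 kg

m₀/m_f = exp(Δv / v_e) = exp(1760 / 8780.0) = exp(0.2005) = 1.2220.
m_f = m₀ / 1.2220 = 15,600 / 1.2220 = 12,766 kg.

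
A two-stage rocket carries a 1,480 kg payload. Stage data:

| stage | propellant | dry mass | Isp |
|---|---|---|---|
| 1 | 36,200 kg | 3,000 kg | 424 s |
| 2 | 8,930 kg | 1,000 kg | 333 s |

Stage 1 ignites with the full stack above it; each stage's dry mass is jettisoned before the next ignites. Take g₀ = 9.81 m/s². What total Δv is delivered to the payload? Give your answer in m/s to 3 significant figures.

Ignition mass of stage 1 = 36,200+3,000 + 8,930+1,000 + 1,480 = 50,610 kg.
Stage 1: m₀ = 50,610 kg, m_f = 50,610 − 36,200 = 14,410 kg; Δv = 424×9.81×ln(3.512) = 4159.4×1.2562 ≈ 5225 m/s.
Stage 2: m₀ = 11,410 kg, m_f = 11,410 − 8,930 = 2,480 kg; Δv = 333×9.81×ln(4.601) = 3266.7×1.5262 ≈ 4986 m/s.
Total Δv = 5225 + 4986 = 10211 m/s.

Δv ≈ 10200 m/s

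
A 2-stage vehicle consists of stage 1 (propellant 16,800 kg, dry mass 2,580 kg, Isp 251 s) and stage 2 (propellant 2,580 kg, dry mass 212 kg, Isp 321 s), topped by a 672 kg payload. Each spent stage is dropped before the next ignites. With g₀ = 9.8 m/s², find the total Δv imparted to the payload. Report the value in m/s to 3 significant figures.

Δv ≈ 7570 m/s

Ignition mass of stage 1 = 16,800+2,580 + 2,580+212 + 672 = 22,844 kg.
Stage 1: m₀ = 22,844 kg, m_f = 22,844 − 16,800 = 6,044 kg; Δv = 251×9.8×ln(3.78) = 2459.8×1.3296 ≈ 3271 m/s.
Stage 2: m₀ = 3,464 kg, m_f = 3,464 − 2,580 = 884 kg; Δv = 321×9.8×ln(3.919) = 3145.8×1.3657 ≈ 4296 m/s.
Total Δv = 3271 + 4296 = 7567 m/s.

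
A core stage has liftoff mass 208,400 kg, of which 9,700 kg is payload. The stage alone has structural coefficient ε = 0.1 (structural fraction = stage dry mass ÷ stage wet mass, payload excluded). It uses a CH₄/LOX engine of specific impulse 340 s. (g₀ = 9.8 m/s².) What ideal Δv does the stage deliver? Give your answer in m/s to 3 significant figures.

Δv ≈ 6510 m/s

Stage wet mass = m₀ − payload = 208,400 − 9,700 = 198,700 kg.
Stage dry mass = ε × stage wet mass = 0.1 × 198,700 = 19,870 kg.
Burnout mass m_f = stage dry + payload = 19,870 + 9,700 = 29,570 kg.
v_e = Isp · g₀ = 340 × 9.8 = 3332.0 m/s.
By the Tsiolkovsky rocket equation, Δv = v_e · ln(208,400/29,570) = 3332.0 × ln(7.048) = 3332.0 × 1.9527 ≈ 6506 m/s.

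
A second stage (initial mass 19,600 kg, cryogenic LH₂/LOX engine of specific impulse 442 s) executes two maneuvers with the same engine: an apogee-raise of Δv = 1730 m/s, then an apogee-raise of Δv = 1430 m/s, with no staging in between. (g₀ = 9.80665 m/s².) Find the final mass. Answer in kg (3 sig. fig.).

final mass ≈ 9450 kg

v_e = Isp · g₀ = 442 × 9.80665 = 4334.5 m/s.
After the first burn: m = 19600 × exp(−1730/4334.5) = 19600 × 0.67091 = 13,149.8 kg.
After the second burn: m = 13,149.8 × exp(−1430/4334.5) = 13,149.8 × 0.71899 = 9,454.57 kg.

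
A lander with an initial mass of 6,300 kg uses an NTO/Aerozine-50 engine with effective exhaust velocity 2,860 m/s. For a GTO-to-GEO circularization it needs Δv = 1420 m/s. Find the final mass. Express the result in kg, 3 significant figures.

Using Δv = v_e ln(m₀/m_f): m₀/m_f = exp(Δv / v_e) = exp(1420 / 2860.0) = exp(0.4965) = 1.6430.
m_f = m₀ / 1.6430 = 6,300 / 1.6430 = 3,834.45 kg.

final mass ≈ 3830 kg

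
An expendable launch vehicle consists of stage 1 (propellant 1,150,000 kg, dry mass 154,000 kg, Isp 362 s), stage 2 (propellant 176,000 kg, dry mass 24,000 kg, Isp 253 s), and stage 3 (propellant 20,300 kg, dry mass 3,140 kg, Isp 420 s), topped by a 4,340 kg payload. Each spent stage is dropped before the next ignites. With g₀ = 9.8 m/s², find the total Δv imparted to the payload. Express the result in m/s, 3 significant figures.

Δv ≈ 14000 m/s

Ignition mass of stage 1 = 1,150,000+154,000 + 176,000+24,000 + 20,300+3,140 + 4,340 = 1,531,780 kg.
Stage 1: m₀ = 1,531,780 kg, m_f = 1,531,780 − 1,150,000 = 381,780 kg; Δv = 362×9.8×ln(4.012) = 3547.6×1.3893 ≈ 4929 m/s.
Stage 2: m₀ = 227,780 kg, m_f = 227,780 − 176,000 = 51,780 kg; Δv = 253×9.8×ln(4.399) = 2479.4×1.4814 ≈ 3673 m/s.
Stage 3: m₀ = 27,780 kg, m_f = 27,780 − 20,300 = 7,480 kg; Δv = 420×9.8×ln(3.714) = 4116.0×1.3121 ≈ 5401 m/s.
Total Δv = 4929 + 3673 + 5401 = 14003 m/s.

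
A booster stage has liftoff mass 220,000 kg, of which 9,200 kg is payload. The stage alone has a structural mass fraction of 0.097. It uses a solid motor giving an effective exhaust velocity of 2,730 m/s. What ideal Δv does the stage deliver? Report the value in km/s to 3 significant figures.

Stage wet mass = m₀ − payload = 220,000 − 9,200 = 210,800 kg.
Stage dry mass = ε × stage wet mass = 0.097 × 210,800 = 20,447.6 kg.
Burnout mass m_f = stage dry + payload = 20,447.6 + 9,200 = 29,647.6 kg.
Δv = v_e · ln(220,000/29,647.6) = 2730.0 × ln(7.42) = 2730.0 × 2.0042 ≈ 5472 m/s.

Δv ≈ 5.47 km/s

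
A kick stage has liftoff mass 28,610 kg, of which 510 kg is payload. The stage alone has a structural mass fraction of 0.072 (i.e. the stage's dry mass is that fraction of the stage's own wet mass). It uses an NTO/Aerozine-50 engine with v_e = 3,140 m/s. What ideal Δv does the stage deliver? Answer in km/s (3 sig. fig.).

Δv ≈ 7.61 km/s

Stage wet mass = m₀ − payload = 28,610 − 510 = 28,100 kg.
Stage dry mass = ε × stage wet mass = 0.072 × 28,100 = 2,023.2 kg.
Burnout mass m_f = stage dry + payload = 2,023.2 + 510 = 2,533.2 kg.
By the Tsiolkovsky rocket equation, Δv = v_e · ln(28,610/2,533.2) = 3140.0 × ln(11.29) = 3140.0 × 2.4243 ≈ 7612 m/s.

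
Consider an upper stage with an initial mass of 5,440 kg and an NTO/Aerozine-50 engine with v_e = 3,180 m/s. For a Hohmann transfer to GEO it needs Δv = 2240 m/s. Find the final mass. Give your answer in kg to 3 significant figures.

final mass ≈ 2690 kg

m₀/m_f = exp(Δv / v_e) = exp(2240 / 3180.0) = exp(0.7044) = 2.0226.
m_f = m₀ / 2.0226 = 5,440 / 2.0226 = 2,689.61 kg.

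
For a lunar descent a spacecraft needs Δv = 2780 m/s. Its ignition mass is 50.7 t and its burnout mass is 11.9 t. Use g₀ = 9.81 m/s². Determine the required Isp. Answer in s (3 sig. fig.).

Isp ≈ 196 s

ln(m₀/m_f) = ln(50700/11900) = ln(4.261) = 1.4494.
v_e = Δv / ln(m₀/m_f) = 2780 / 1.4494 = 1918.1 m/s.
Isp = v_e / g₀ = 1918.1 / 9.81 = 195.5 s.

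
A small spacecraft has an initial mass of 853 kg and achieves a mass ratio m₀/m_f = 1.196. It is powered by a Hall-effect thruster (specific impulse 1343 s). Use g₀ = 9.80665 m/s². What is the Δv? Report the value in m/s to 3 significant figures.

v_e = Isp · g₀ = 1343 × 9.80665 = 13170.3 m/s.
By the Tsiolkovsky rocket equation, Δv = v_e · ln(1.196) = 13170.3 × 0.1790 ≈ 2357.3 m/s.

Δv ≈ 2360 m/s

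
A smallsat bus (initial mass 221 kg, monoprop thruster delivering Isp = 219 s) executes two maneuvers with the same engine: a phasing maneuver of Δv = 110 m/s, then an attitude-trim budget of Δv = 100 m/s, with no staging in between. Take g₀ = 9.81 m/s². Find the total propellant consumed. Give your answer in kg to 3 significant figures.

total propellant consumed ≈ 20.6 kg

v_e = Isp · g₀ = 219 × 9.81 = 2148.4 m/s.
After the first burn: m = 221 × exp(−110/2148.4) = 221 × 0.95009 = 209.97 kg.
After the second burn: m = 209.97 × exp(−100/2148.4) = 209.97 × 0.95452 = 200.421 kg.
Total propellant = m₀ − m_final = 221 − 200.421 = 20.579 kg.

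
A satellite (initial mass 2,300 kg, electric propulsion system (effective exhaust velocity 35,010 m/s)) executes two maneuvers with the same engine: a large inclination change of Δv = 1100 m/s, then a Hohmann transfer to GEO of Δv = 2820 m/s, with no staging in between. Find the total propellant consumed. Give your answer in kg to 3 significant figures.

total propellant consumed ≈ 244 kg

After the first burn: m = 2300 × exp(−1100/35010.0) = 2300 × 0.96907 = 2,228.86 kg.
After the second burn: m = 2,228.86 × exp(−2820/35010.0) = 2,228.86 × 0.92261 = 2,056.37 kg.
Total propellant = m₀ − m_final = 2300 − 2,056.37 = 243.63 kg.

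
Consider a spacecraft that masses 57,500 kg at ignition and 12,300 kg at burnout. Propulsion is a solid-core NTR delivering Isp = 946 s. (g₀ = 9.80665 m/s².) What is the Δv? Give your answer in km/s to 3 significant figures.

v_e = Isp · g₀ = 946 × 9.80665 = 9277.1 m/s.
Δv = v_e · ln(m₀/m_f) = 9277.1 × ln(4.675) = 9277.1 × 1.5422 ≈ 14307.0 m/s.

Δv ≈ 14.3 km/s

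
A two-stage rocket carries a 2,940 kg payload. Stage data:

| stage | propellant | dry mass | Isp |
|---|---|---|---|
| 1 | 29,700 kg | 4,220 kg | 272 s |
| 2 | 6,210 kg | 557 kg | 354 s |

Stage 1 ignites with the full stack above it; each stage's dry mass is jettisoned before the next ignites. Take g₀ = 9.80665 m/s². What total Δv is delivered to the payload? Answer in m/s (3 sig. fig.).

Δv ≈ 6590 m/s

Ignition mass of stage 1 = 29,700+4,220 + 6,210+557 + 2,940 = 43,627 kg.
Stage 1: m₀ = 43,627 kg, m_f = 43,627 − 29,700 = 13,927 kg; Δv = 272×9.80665×ln(3.133) = 2667.4×1.1418 ≈ 3046 m/s.
Stage 2: m₀ = 9,707 kg, m_f = 9,707 − 6,210 = 3,497 kg; Δv = 354×9.80665×ln(2.776) = 3471.6×1.0209 ≈ 3544 m/s.
Total Δv = 3046 + 3544 = 6590 m/s.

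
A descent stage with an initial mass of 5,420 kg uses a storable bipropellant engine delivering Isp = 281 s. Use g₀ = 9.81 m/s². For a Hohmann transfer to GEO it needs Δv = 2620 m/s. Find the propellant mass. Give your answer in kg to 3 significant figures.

v_e = Isp · g₀ = 281 × 9.81 = 2756.6 m/s.
m₀/m_f = exp(Δv / v_e) = exp(2620 / 2756.6) = exp(0.9504) = 2.5869.
m_f = 5,420 / 2.5869 = 2,095.17 kg, so propellant = m₀ − m_f = 5,420 − 2,095.17 = 3,324.83 kg.

propellant mass ≈ 3320 kg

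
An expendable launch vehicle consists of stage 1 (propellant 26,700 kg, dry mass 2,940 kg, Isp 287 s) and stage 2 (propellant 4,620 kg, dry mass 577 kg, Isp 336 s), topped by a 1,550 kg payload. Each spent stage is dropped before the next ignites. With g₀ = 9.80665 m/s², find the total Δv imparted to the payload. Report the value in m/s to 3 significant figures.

Δv ≈ 7530 m/s

Ignition mass of stage 1 = 26,700+2,940 + 4,620+577 + 1,550 = 36,387 kg.
Stage 1: m₀ = 36,387 kg, m_f = 36,387 − 26,700 = 9,687 kg; Δv = 287×9.80665×ln(3.756) = 2814.5×1.3234 ≈ 3725 m/s.
Stage 2: m₀ = 6,747 kg, m_f = 6,747 − 4,620 = 2,127 kg; Δv = 336×9.80665×ln(3.172) = 3295.0×1.1544 ≈ 3804 m/s.
Total Δv = 3725 + 3804 = 7529 m/s.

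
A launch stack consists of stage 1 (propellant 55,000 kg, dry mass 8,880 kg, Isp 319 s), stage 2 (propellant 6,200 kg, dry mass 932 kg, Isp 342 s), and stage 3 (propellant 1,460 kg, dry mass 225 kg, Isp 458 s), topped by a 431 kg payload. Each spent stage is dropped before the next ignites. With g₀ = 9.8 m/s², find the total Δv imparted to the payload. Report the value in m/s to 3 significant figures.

Δv ≈ 13300 m/s

Ignition mass of stage 1 = 55,000+8,880 + 6,200+932 + 1,460+225 + 431 = 73,128 kg.
Stage 1: m₀ = 73,128 kg, m_f = 73,128 − 55,000 = 18,128 kg; Δv = 319×9.8×ln(4.034) = 3126.2×1.3948 ≈ 4360 m/s.
Stage 2: m₀ = 9,248 kg, m_f = 9,248 − 6,200 = 3,048 kg; Δv = 342×9.8×ln(3.034) = 3351.6×1.1099 ≈ 3720 m/s.
Stage 3: m₀ = 2,116 kg, m_f = 2,116 − 1,460 = 656 kg; Δv = 458×9.8×ln(3.226) = 4488.4×1.1711 ≈ 5256 m/s.
Total Δv = 4360 + 3720 + 5256 = 13336 m/s.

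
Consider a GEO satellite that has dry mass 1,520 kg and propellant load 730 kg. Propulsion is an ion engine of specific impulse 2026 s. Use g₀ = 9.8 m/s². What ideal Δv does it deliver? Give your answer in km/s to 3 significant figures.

v_e = Isp · g₀ = 2026 × 9.8 = 19854.8 m/s.
m₀ = m_dry + m_prop = 1,520 + 730 = 2,250 kg.
Δv = v_e · ln(m₀/m_f) = 19854.8 × ln(1.48) = 19854.8 × 0.3922 ≈ 7787.4 m/s.

Δv ≈ 7.79 km/s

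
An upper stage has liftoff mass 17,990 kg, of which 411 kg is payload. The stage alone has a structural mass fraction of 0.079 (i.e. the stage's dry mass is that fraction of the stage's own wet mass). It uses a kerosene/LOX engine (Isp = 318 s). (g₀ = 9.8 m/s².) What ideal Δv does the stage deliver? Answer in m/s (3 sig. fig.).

Δv ≈ 7170 m/s

Stage wet mass = m₀ − payload = 17,990 − 411 = 17,579 kg.
Stage dry mass = ε × stage wet mass = 0.079 × 17,579 = 1,388.74 kg.
Burnout mass m_f = stage dry + payload = 1,388.74 + 411 = 1,799.74 kg.
v_e = Isp · g₀ = 318 × 9.8 = 3116.4 m/s.
From the ideal rocket equation, Δv = v_e · ln(17,990/1,799.74) = 3116.4 × ln(9.996) = 3116.4 × 2.3022 ≈ 7174 m/s.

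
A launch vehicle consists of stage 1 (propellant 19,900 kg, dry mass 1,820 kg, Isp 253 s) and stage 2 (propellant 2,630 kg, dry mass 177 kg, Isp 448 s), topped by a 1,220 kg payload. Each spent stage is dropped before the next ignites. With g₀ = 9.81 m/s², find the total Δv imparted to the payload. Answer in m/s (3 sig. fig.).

Ignition mass of stage 1 = 19,900+1,820 + 2,630+177 + 1,220 = 25,747 kg.
Stage 1: m₀ = 25,747 kg, m_f = 25,747 − 19,900 = 5,847 kg; Δv = 253×9.81×ln(4.403) = 2481.9×1.4824 ≈ 3679 m/s.
Stage 2: m₀ = 4,027 kg, m_f = 4,027 − 2,630 = 1,397 kg; Δv = 448×9.81×ln(2.883) = 4394.9×1.0587 ≈ 4653 m/s.
Total Δv = 3679 + 4653 = 8332 m/s.

Δv ≈ 8330 m/s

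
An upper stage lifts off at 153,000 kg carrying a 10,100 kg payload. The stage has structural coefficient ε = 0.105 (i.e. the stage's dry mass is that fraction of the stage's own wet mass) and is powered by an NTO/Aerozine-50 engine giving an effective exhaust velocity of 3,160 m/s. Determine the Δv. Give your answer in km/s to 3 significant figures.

Stage wet mass = m₀ − payload = 153,000 − 10,100 = 142,900 kg.
Stage dry mass = ε × stage wet mass = 0.105 × 142,900 = 15,004.5 kg.
Burnout mass m_f = stage dry + payload = 15,004.5 + 10,100 = 25,104.5 kg.
Δv = v_e · ln(153,000/25,104.5) = 3160.0 × ln(6.095) = 3160.0 × 1.8074 ≈ 5711 m/s.

Δv ≈ 5.71 km/s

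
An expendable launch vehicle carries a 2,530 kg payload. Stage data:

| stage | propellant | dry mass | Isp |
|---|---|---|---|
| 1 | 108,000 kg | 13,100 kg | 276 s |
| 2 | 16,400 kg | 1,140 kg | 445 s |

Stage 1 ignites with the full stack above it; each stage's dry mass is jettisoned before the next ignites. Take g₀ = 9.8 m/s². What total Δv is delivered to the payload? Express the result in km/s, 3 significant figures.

Δv ≈ 11.3 km/s

Ignition mass of stage 1 = 108,000+13,100 + 16,400+1,140 + 2,530 = 141,170 kg.
Stage 1: m₀ = 141,170 kg, m_f = 141,170 − 108,000 = 33,170 kg; Δv = 276×9.8×ln(4.256) = 2704.8×1.4483 ≈ 3917 m/s.
Stage 2: m₀ = 20,070 kg, m_f = 20,070 − 16,400 = 3,670 kg; Δv = 445×9.8×ln(5.469) = 4361.0×1.6990 ≈ 7409 m/s.
Total Δv = 3917 + 7409 = 11326 m/s.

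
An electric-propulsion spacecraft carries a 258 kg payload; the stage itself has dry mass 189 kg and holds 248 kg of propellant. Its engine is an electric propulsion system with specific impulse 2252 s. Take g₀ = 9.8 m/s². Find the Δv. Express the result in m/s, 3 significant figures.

Δv ≈ 9740 m/s

v_e = Isp · g₀ = 2252 × 9.8 = 22069.6 m/s.
m₀ = payload + dry + propellant = 258 + 189 + 248 = 695 kg.
m_f = payload + dry = 258 + 189 = 447 kg.
Δv = v_e · ln(m₀/m_f) = 22069.6 × ln(1.555) = 22069.6 × 0.4414 ≈ 9740.5 m/s.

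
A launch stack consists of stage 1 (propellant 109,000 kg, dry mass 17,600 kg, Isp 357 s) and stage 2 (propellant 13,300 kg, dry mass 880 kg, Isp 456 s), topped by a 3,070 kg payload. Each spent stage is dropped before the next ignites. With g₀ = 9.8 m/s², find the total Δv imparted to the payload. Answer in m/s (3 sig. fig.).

Δv ≈ 11500 m/s

Ignition mass of stage 1 = 109,000+17,600 + 13,300+880 + 3,070 = 143,850 kg.
Stage 1: m₀ = 143,850 kg, m_f = 143,850 − 109,000 = 34,850 kg; Δv = 357×9.8×ln(4.128) = 3498.6×1.4177 ≈ 4960 m/s.
Stage 2: m₀ = 17,250 kg, m_f = 17,250 − 13,300 = 3,950 kg; Δv = 456×9.8×ln(4.367) = 4468.8×1.4741 ≈ 6587 m/s.
Total Δv = 4960 + 6587 = 11547 m/s.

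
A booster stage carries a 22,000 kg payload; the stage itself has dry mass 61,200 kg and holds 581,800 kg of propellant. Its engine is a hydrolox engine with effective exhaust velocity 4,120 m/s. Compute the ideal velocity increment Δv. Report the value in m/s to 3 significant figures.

Δv ≈ 8560 m/s

m₀ = payload + dry + propellant = 22,000 + 61,200 + 581,800 = 665,000 kg.
m_f = payload + dry = 22,000 + 61,200 = 83,200 kg.
Rocket equation: Δv = v_e · ln(m₀/m_f) = 4120.0 × ln(7.993) = 4120.0 × 2.0785 ≈ 8563.6 m/s.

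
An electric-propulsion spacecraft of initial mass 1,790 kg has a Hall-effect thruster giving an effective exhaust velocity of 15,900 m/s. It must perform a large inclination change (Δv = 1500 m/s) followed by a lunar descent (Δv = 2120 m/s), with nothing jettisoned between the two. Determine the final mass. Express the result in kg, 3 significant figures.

After the first burn: m = 1790 × exp(−1500/15900.0) = 1790 × 0.90997 = 1,628.85 kg.
After the second burn: m = 1,628.85 × exp(−2120/15900.0) = 1,628.85 × 0.87517 = 1,425.52 kg.

final mass ≈ 1430 kg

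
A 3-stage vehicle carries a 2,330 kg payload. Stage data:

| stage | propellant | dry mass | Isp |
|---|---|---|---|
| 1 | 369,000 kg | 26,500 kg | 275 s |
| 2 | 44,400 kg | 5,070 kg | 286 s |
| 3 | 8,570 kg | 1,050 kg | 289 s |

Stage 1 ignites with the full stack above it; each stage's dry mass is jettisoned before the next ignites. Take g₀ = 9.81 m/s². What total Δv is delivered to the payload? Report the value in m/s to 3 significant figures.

Δv ≈ 11600 m/s

Ignition mass of stage 1 = 369,000+26,500 + 44,400+5,070 + 8,570+1,050 + 2,330 = 456,920 kg.
Stage 1: m₀ = 456,920 kg, m_f = 456,920 − 369,000 = 87,920 kg; Δv = 275×9.81×ln(5.197) = 2697.8×1.6481 ≈ 4446 m/s.
Stage 2: m₀ = 61,420 kg, m_f = 61,420 − 44,400 = 17,020 kg; Δv = 286×9.81×ln(3.609) = 2805.7×1.2833 ≈ 3601 m/s.
Stage 3: m₀ = 11,950 kg, m_f = 11,950 − 8,570 = 3,380 kg; Δv = 289×9.81×ln(3.536) = 2835.1×1.2629 ≈ 3580 m/s.
Total Δv = 4446 + 3601 + 3580 = 11627 m/s.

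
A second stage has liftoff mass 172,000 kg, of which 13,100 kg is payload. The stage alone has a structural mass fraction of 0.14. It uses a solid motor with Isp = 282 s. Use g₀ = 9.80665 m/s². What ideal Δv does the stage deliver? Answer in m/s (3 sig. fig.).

Δv ≈ 4380 m/s

Stage wet mass = m₀ − payload = 172,000 − 13,100 = 158,900 kg.
Stage dry mass = ε × stage wet mass = 0.14 × 158,900 = 22,246 kg.
Burnout mass m_f = stage dry + payload = 22,246 + 13,100 = 35,346 kg.
v_e = Isp · g₀ = 282 × 9.80665 = 2765.5 m/s.
Δv = v_e · ln(172,000/35,346) = 2765.5 × ln(4.866) = 2765.5 × 1.5823 ≈ 4376 m/s.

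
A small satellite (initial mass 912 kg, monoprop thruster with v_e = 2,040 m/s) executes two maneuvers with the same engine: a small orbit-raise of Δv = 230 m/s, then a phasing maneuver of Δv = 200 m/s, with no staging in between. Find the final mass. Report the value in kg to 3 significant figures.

final mass ≈ 739 kg

After the first burn: m = 912 × exp(−230/2040.0) = 912 × 0.89338 = 814.763 kg.
After the second burn: m = 814.763 × exp(−200/2040.0) = 814.763 × 0.90661 = 738.672 kg.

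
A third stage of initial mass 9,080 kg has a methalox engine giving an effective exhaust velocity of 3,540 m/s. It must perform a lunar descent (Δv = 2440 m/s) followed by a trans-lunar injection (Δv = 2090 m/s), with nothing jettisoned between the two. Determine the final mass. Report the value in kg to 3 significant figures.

final mass ≈ 2530 kg

After the first burn: m = 9080 × exp(−2440/3540.0) = 9080 × 0.50194 = 4,557.62 kg.
After the second burn: m = 4,557.62 × exp(−2090/3540.0) = 4,557.62 × 0.55411 = 2,525.42 kg.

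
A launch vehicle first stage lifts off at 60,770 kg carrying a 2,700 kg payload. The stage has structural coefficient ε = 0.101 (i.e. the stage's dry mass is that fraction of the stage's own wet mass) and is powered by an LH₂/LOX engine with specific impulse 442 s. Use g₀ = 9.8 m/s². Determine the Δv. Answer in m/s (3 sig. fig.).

Δv ≈ 8490 m/s

Stage wet mass = m₀ − payload = 60,770 − 2,700 = 58,070 kg.
Stage dry mass = ε × stage wet mass = 0.101 × 58,070 = 5,865.07 kg.
Burnout mass m_f = stage dry + payload = 5,865.07 + 2,700 = 8,565.07 kg.
v_e = Isp · g₀ = 442 × 9.8 = 4331.6 m/s.
By the Tsiolkovsky rocket equation, Δv = v_e · ln(60,770/8,565.07) = 4331.6 × ln(7.095) = 4331.6 × 1.9594 ≈ 8487 m/s.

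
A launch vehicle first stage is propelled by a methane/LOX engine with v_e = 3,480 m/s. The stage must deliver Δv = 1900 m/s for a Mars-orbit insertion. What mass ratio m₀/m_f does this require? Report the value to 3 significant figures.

m₀/m_f = exp(Δv / v_e) = exp(1900 / 3480.0) = exp(0.5460) = 1.7263.

mass ratio ≈ 1.73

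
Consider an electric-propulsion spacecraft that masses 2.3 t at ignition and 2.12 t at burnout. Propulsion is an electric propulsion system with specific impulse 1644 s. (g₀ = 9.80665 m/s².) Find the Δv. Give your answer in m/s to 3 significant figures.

v_e = Isp · g₀ = 1644 × 9.80665 = 16122.1 m/s.
Δv = v_e · ln(m₀/m_f) = 16122.1 × ln(1.085) = 16122.1 × 0.0815 ≈ 1313.8 m/s.

Δv ≈ 1310 m/s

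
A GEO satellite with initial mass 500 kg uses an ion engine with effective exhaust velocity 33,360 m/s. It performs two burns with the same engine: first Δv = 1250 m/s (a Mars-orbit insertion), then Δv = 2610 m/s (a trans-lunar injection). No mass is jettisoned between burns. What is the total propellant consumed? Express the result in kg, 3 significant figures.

After the first burn: m = 500 × exp(−1250/33360.0) = 500 × 0.96322 = 481.61 kg.
After the second burn: m = 481.61 × exp(−2610/33360.0) = 481.61 × 0.92474 = 445.364 kg.
Total propellant = m₀ − m_final = 500 − 445.364 = 54.636 kg.

total propellant consumed ≈ 54.6 kg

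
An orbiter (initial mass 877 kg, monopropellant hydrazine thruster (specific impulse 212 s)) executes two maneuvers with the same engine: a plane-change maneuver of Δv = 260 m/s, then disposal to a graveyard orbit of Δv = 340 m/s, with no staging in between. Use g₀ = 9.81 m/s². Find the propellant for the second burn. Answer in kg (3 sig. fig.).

propellant for the second burn ≈ 117 kg

v_e = Isp · g₀ = 212 × 9.81 = 2079.7 m/s.
After the first burn: m = 877 × exp(−260/2079.7) = 877 × 0.88248 = 773.935 kg.
After the second burn: m = 773.935 × exp(−340/2079.7) = 773.935 × 0.84918 = 657.21 kg.
Second-burn propellant = 773.935 − 657.21 = 116.725 kg.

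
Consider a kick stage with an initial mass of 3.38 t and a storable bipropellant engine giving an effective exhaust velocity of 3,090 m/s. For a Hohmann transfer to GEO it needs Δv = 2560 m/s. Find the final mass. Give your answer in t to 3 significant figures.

From the ideal rocket equation, m₀/m_f = exp(Δv / v_e) = exp(2560 / 3090.0) = exp(0.8285) = 2.2898.
m_f = m₀ / 2.2898 = 3.38 / 2.2898 = 1.47611 t.

final mass ≈ 1.48 t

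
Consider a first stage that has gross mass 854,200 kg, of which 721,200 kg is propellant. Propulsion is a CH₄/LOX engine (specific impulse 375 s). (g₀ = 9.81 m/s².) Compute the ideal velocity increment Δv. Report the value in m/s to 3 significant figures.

v_e = Isp · g₀ = 375 × 9.81 = 3678.8 m/s.
m_f = m₀ − m_prop = 854,200 − 721,200 = 133,000 kg.
Rocket equation: Δv = v_e · ln(m₀/m_f) = 3678.8 × ln(6.423) = 3678.8 × 1.8598 ≈ 6841.8 m/s.

Δv ≈ 6840 m/s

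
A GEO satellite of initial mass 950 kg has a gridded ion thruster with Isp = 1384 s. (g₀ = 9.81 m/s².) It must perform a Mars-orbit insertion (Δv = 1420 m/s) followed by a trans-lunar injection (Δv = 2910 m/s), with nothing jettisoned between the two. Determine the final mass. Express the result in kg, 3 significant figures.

final mass ≈ 691 kg

v_e = Isp · g₀ = 1384 × 9.81 = 13577.0 m/s.
After the first burn: m = 950 × exp(−1420/13577.0) = 950 × 0.90070 = 855.665 kg.
After the second burn: m = 855.665 × exp(−2910/13577.0) = 855.665 × 0.80708 = 690.59 kg.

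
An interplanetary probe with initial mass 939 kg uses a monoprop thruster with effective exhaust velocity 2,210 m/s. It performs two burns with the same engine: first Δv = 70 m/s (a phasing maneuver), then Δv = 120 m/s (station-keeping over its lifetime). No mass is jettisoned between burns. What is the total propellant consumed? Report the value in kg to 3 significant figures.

total propellant consumed ≈ 77.4 kg

After the first burn: m = 939 × exp(−70/2210.0) = 939 × 0.96882 = 909.722 kg.
After the second burn: m = 909.722 × exp(−120/2210.0) = 909.722 × 0.94715 = 861.643 kg.
Total propellant = m₀ − m_final = 939 − 861.643 = 77.357 kg.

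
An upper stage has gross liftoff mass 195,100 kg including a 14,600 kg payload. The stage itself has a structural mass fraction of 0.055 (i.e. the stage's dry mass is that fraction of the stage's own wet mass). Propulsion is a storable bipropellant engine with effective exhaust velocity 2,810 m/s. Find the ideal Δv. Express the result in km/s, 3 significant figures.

Δv ≈ 5.83 km/s

Stage wet mass = m₀ − payload = 195,100 − 14,600 = 180,500 kg.
Stage dry mass = ε × stage wet mass = 0.055 × 180,500 = 9,927.5 kg.
Burnout mass m_f = stage dry + payload = 9,927.5 + 14,600 = 24,527.5 kg.
From the ideal rocket equation, Δv = v_e · ln(195,100/24,527.5) = 2810.0 × ln(7.954) = 2810.0 × 2.0737 ≈ 5827 m/s.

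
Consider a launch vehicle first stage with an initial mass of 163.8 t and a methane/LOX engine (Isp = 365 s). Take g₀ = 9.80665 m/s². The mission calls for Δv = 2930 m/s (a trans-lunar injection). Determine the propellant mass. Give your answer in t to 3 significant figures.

propellant mass ≈ 91.6 t

v_e = Isp · g₀ = 365 × 9.80665 = 3579.4 m/s.
m₀/m_f = exp(Δv / v_e) = exp(2930 / 3579.4) = exp(0.8186) = 2.2672.
m_f = 163.8 / 2.2672 = 72.2477 t, so propellant = m₀ − m_f = 163.8 − 72.2477 = 91.5523 t.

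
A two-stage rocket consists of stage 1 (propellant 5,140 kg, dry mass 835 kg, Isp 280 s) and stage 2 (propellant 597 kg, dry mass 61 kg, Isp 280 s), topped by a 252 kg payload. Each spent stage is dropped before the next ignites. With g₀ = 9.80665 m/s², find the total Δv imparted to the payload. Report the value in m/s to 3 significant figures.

Δv ≈ 6700 m/s

Ignition mass of stage 1 = 5,140+835 + 597+61 + 252 = 6,885 kg.
Stage 1: m₀ = 6,885 kg, m_f = 6,885 − 5,140 = 1,745 kg; Δv = 280×9.80665×ln(3.946) = 2745.9×1.3726 ≈ 3769 m/s.
Stage 2: m₀ = 910 kg, m_f = 910 − 597 = 313 kg; Δv = 280×9.80665×ln(2.907) = 2745.9×1.0672 ≈ 2930 m/s.
Total Δv = 3769 + 2930 = 6699 m/s.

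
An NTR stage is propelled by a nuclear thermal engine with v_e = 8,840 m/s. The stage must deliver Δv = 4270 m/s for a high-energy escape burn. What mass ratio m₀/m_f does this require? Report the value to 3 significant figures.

mass ratio ≈ 1.62

From the ideal rocket equation, m₀/m_f = exp(Δv / v_e) = exp(4270 / 8840.0) = exp(0.4830) = 1.6210.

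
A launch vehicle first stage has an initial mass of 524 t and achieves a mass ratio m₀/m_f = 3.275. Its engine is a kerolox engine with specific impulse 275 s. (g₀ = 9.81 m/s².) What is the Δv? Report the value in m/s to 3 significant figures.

v_e = Isp · g₀ = 275 × 9.81 = 2697.8 m/s.
By the Tsiolkovsky rocket equation, Δv = v_e · ln(3.275) = 2697.8 × 1.1863 ≈ 3200.4 m/s.

Δv ≈ 3200 m/s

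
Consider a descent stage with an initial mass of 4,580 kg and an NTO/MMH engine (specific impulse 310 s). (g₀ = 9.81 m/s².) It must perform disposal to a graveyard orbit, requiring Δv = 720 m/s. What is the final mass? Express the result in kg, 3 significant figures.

final mass ≈ 3610 kg

v_e = Isp · g₀ = 310 × 9.81 = 3041.1 m/s.
m₀/m_f = exp(Δv / v_e) = exp(720 / 3041.1) = exp(0.2368) = 1.2671.
m_f = m₀ / 1.2671 = 4,580 / 1.2671 = 3,614.55 kg.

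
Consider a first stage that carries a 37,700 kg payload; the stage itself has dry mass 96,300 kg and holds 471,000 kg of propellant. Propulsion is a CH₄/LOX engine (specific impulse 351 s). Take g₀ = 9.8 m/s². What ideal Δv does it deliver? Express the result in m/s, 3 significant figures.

Δv ≈ 5190 m/s

v_e = Isp · g₀ = 351 × 9.8 = 3439.8 m/s.
m₀ = payload + dry + propellant = 37,700 + 96,300 + 471,000 = 605,000 kg.
m_f = payload + dry = 37,700 + 96,300 = 134,000 kg.
By the Tsiolkovsky rocket equation, Δv = v_e · ln(m₀/m_f) = 3439.8 × ln(4.515) = 3439.8 × 1.5074 ≈ 5185.1 m/s.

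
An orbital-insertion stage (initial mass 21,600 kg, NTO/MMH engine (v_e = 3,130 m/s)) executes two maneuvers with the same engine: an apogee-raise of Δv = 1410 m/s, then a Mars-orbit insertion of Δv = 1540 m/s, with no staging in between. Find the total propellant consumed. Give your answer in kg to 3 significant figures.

total propellant consumed ≈ 13200 kg

After the first burn: m = 21600 × exp(−1410/3130.0) = 21600 × 0.63732 = 13,766.1 kg.
After the second burn: m = 13,766.1 × exp(−1540/3130.0) = 13,766.1 × 0.61139 = 8,416.46 kg.
Total propellant = m₀ − m_final = 21600 − 8,416.46 = 13,183.54 kg.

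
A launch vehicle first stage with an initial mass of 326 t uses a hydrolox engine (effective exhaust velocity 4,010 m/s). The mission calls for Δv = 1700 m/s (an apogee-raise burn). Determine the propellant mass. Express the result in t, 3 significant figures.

Using Δv = v_e ln(m₀/m_f): m₀/m_f = exp(Δv / v_e) = exp(1700 / 4010.0) = exp(0.4239) = 1.5280.
m_f = 326 / 1.5280 = 213.351 t, so propellant = m₀ − m_f = 326 − 213.351 = 112.649 t.

propellant mass ≈ 113 t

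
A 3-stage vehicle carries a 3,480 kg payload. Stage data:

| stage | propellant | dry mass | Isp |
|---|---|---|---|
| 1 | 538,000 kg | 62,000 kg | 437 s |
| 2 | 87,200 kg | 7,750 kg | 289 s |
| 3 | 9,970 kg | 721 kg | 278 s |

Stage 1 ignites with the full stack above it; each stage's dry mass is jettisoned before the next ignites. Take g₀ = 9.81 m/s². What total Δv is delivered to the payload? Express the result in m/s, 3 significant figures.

Δv ≈ 14000 m/s

Ignition mass of stage 1 = 538,000+62,000 + 87,200+7,750 + 9,970+721 + 3,480 = 709,121 kg.
Stage 1: m₀ = 709,121 kg, m_f = 709,121 − 538,000 = 171,121 kg; Δv = 437×9.81×ln(4.144) = 4287.0×1.4217 ≈ 6095 m/s.
Stage 2: m₀ = 109,121 kg, m_f = 109,121 − 87,200 = 21,921 kg; Δv = 289×9.81×ln(4.978) = 2835.1×1.6050 ≈ 4550 m/s.
Stage 3: m₀ = 14,171 kg, m_f = 14,171 − 9,970 = 4,201 kg; Δv = 278×9.81×ln(3.373) = 2727.2×1.2159 ≈ 3316 m/s.
Total Δv = 6095 + 4550 + 3316 = 13961 m/s.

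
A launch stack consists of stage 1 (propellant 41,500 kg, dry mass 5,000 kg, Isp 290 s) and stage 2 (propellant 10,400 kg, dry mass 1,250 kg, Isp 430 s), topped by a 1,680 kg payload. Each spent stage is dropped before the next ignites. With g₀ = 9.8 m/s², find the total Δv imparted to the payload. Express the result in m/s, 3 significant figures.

Ignition mass of stage 1 = 41,500+5,000 + 10,400+1,250 + 1,680 = 59,830 kg.
Stage 1: m₀ = 59,830 kg, m_f = 59,830 − 41,500 = 18,330 kg; Δv = 290×9.8×ln(3.264) = 2842.0×1.1830 ≈ 3362 m/s.
Stage 2: m₀ = 13,330 kg, m_f = 13,330 − 10,400 = 2,930 kg; Δv = 430×9.8×ln(4.549) = 4214.0×1.5150 ≈ 6384 m/s.
Total Δv = 3362 + 6384 = 9746 m/s.

Δv ≈ 9750 m/s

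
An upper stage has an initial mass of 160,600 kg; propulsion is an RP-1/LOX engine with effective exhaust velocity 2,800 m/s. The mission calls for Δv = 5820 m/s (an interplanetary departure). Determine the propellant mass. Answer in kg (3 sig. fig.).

propellant mass ≈ 141000 kg

Rocket equation: m₀/m_f = exp(Δv / v_e) = exp(5820 / 2800.0) = exp(2.0786) = 7.9930.
m_f = 160,600 / 7.9930 = 20,092.6 kg, so propellant = m₀ − m_f = 160,600 − 20,092.6 = 140,507.4 kg.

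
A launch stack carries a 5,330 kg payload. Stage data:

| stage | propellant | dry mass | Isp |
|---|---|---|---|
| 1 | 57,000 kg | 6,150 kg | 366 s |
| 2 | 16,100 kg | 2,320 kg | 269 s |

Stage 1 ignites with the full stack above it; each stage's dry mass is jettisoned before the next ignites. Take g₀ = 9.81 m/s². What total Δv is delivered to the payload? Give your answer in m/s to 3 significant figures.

Ignition mass of stage 1 = 57,000+6,150 + 16,100+2,320 + 5,330 = 86,900 kg.
Stage 1: m₀ = 86,900 kg, m_f = 86,900 − 57,000 = 29,900 kg; Δv = 366×9.81×ln(2.906) = 3590.5×1.0669 ≈ 3831 m/s.
Stage 2: m₀ = 23,750 kg, m_f = 23,750 − 16,100 = 7,650 kg; Δv = 269×9.81×ln(3.105) = 2638.9×1.1329 ≈ 2990 m/s.
Total Δv = 3831 + 2990 = 6821 m/s.

Δv ≈ 6820 m/s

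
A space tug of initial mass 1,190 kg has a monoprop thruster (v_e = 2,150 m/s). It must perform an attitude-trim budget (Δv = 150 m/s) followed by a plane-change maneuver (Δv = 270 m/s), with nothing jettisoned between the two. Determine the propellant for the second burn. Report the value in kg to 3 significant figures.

propellant for the second burn ≈ 131 kg

After the first burn: m = 1190 × exp(−150/2150.0) = 1190 × 0.93261 = 1,109.81 kg.
After the second burn: m = 1,109.81 × exp(−270/2150.0) = 1,109.81 × 0.88198 = 978.83 kg.
Second-burn propellant = 1,109.81 − 978.83 = 130.98 kg.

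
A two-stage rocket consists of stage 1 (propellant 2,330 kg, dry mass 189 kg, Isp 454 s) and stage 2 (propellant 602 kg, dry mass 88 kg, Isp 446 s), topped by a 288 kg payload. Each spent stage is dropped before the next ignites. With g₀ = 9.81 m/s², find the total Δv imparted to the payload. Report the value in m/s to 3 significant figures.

Δv ≈ 9070 m/s

Ignition mass of stage 1 = 2,330+189 + 602+88 + 288 = 3,497 kg.
Stage 1: m₀ = 3,497 kg, m_f = 3,497 − 2,330 = 1,167 kg; Δv = 454×9.81×ln(2.997) = 4453.7×1.0975 ≈ 4888 m/s.
Stage 2: m₀ = 978 kg, m_f = 978 − 602 = 376 kg; Δv = 446×9.81×ln(2.601) = 4375.3×0.9559 ≈ 4182 m/s.
Total Δv = 4888 + 4182 = 9070 m/s.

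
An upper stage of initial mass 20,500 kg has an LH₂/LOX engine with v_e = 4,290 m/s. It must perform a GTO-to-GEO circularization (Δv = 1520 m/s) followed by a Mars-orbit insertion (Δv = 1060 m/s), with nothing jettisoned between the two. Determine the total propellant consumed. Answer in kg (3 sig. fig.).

total propellant consumed ≈ 9270 kg

After the first burn: m = 20500 × exp(−1520/4290.0) = 20500 × 0.70166 = 14,384 kg.
After the second burn: m = 14,384 × exp(−1060/4290.0) = 14,384 × 0.78107 = 11,234.9 kg.
Total propellant = m₀ − m_final = 20500 − 11,234.9 = 9,265.1 kg.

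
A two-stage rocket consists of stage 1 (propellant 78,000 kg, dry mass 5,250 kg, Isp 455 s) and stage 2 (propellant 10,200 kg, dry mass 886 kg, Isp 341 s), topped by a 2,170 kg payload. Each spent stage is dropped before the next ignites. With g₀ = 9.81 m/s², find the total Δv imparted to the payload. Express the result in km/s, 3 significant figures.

Δv ≈ 12.3 km/s

Ignition mass of stage 1 = 78,000+5,250 + 10,200+886 + 2,170 = 96,506 kg.
Stage 1: m₀ = 96,506 kg, m_f = 96,506 − 78,000 = 18,506 kg; Δv = 455×9.81×ln(5.215) = 4463.6×1.6515 ≈ 7372 m/s.
Stage 2: m₀ = 13,256 kg, m_f = 13,256 − 10,200 = 3,056 kg; Δv = 341×9.81×ln(4.338) = 3345.2×1.4673 ≈ 4909 m/s.
Total Δv = 7372 + 4909 = 12281 m/s.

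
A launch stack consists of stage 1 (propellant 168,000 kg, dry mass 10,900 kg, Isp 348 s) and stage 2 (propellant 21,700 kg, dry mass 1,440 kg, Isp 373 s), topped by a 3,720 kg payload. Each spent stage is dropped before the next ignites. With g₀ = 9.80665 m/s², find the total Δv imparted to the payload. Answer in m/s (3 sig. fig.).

Ignition mass of stage 1 = 168,000+10,900 + 21,700+1,440 + 3,720 = 205,760 kg.
Stage 1: m₀ = 205,760 kg, m_f = 205,760 − 168,000 = 37,760 kg; Δv = 348×9.80665×ln(5.449) = 3412.7×1.6955 ≈ 5786 m/s.
Stage 2: m₀ = 26,860 kg, m_f = 26,860 − 21,700 = 5,160 kg; Δv = 373×9.80665×ln(5.205) = 3657.9×1.6497 ≈ 6034 m/s.
Total Δv = 5786 + 6034 = 11820 m/s.

Δv ≈ 11800 m/s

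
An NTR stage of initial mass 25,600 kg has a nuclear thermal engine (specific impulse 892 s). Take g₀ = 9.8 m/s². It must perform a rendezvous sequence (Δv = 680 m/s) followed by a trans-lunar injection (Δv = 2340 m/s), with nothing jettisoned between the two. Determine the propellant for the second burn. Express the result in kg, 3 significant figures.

propellant for the second burn ≈ 5560 kg

v_e = Isp · g₀ = 892 × 9.8 = 8741.6 m/s.
After the first burn: m = 25600 × exp(−680/8741.6) = 25600 × 0.92516 = 23,684.1 kg.
After the second burn: m = 23,684.1 × exp(−2340/8741.6) = 23,684.1 × 0.76515 = 18,121.9 kg.
Second-burn propellant = 23,684.1 − 18,121.9 = 5,562.2 kg.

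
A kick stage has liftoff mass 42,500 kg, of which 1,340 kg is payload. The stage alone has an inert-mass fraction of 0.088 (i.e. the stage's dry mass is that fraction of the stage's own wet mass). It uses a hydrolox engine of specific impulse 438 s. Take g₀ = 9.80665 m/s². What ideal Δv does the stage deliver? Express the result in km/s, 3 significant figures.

Δv ≈ 9.22 km/s

Stage wet mass = m₀ − payload = 42,500 − 1,340 = 41,160 kg.
Stage dry mass = ε × stage wet mass = 0.088 × 41,160 = 3,622.08 kg.
Burnout mass m_f = stage dry + payload = 3,622.08 + 1,340 = 4,962.08 kg.
v_e = Isp · g₀ = 438 × 9.80665 = 4295.3 m/s.
By the Tsiolkovsky rocket equation, Δv = v_e · ln(42,500/4,962.08) = 4295.3 × ln(8.565) = 4295.3 × 2.1477 ≈ 9225 m/s.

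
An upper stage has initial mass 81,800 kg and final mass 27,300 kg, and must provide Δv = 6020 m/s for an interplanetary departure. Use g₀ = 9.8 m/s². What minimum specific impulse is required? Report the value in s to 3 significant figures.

ln(m₀/m_f) = ln(81800/27300) = ln(2.996) = 1.0974.
Using Δv = v_e ln(m₀/m_f): v_e = Δv / ln(m₀/m_f) = 6020 / 1.0974 = 5485.7 m/s.
Isp = v_e / g₀ = 5485.7 / 9.8 = 559.8 s.

Isp ≈ 560 s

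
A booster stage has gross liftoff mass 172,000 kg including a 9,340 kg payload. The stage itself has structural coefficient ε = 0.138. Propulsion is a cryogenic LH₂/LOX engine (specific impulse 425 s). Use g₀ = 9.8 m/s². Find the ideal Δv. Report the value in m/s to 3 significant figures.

Δv ≈ 7030 m/s

Stage wet mass = m₀ − payload = 172,000 − 9,340 = 162,660 kg.
Stage dry mass = ε × stage wet mass = 0.138 × 162,660 = 22,447.1 kg.
Burnout mass m_f = stage dry + payload = 22,447.1 + 9,340 = 31,787.1 kg.
v_e = Isp · g₀ = 425 × 9.8 = 4165.0 m/s.
Δv = v_e · ln(172,000/31,787.1) = 4165.0 × ln(5.411) = 4165.0 × 1.6884 ≈ 7032 m/s.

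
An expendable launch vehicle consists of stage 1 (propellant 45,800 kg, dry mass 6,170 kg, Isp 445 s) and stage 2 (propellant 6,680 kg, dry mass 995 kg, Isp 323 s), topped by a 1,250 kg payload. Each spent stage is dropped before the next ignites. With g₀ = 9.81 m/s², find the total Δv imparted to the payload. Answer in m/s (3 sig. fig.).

Δv ≈ 10500 m/s

Ignition mass of stage 1 = 45,800+6,170 + 6,680+995 + 1,250 = 60,895 kg.
Stage 1: m₀ = 60,895 kg, m_f = 60,895 − 45,800 = 15,095 kg; Δv = 445×9.81×ln(4.034) = 4365.4×1.3948 ≈ 6089 m/s.
Stage 2: m₀ = 8,925 kg, m_f = 8,925 − 6,680 = 2,245 kg; Δv = 323×9.81×ln(3.976) = 3168.6×1.3802 ≈ 4373 m/s.
Total Δv = 6089 + 4373 = 10462 m/s.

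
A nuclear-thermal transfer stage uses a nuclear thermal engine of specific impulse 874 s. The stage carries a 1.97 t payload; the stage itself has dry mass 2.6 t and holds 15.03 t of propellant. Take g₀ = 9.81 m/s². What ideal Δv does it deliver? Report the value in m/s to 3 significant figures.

v_e = Isp · g₀ = 874 × 9.81 = 8573.9 m/s.
m₀ = payload + dry + propellant = 1.97 + 2.6 + 15.03 = 19.6 t.
m_f = payload + dry = 1.97 + 2.6 = 4.57 t.
Rocket equation: Δv = v_e · ln(m₀/m_f) = 8573.9 × ln(4.289) = 8573.9 × 1.4560 ≈ 12483.8 m/s.

Δv ≈ 12500 m/s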